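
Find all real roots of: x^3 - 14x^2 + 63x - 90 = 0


Let p(x) = x^3 - 14x^2 + 63x - 90. By the rational root theorem (leading coefficient 1), any rational root is an integer divisor of 90: try ±1, ±2, ... in turn.
Test x = 1: value = -40 ≠ 0.
Test x = -1: value = -168 ≠ 0.
Test x = 2: value = -12 ≠ 0.
Test x = -2: value = -280 ≠ 0.
Test x = 3: value = 0 ✓, so (x - 3) is a factor.
Synthetic division by (x - 3): bring down 1; 1(3) - 14 = -11; (-11)(3) + 63 = 30; 30(3) - 90 = 0 → quotient x^2 - 11x + 30, remainder 0.
Solve the quadratic x^2 - 11x + 30 = 0: discriminant = (-11)^2 - 4(1)(30) = 121 - 120 = 1.
sqrt(1) = 1, so x = (11 ± 1)/2: x = 6 or x = 5.

x = 3, x = 5, x = 6


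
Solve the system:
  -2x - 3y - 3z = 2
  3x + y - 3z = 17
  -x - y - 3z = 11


Using Cramer's rule. Expand each determinant along the first row.
D  = (-2)*[1*(-3) - (-3)*(-1)] - (-3)*[3*(-3) - (-3)*(-1)] + (-3)*[3*(-1) - 1*(-1)]
  = (-2)*(-6) - (-3)*(-12) + (-3)*(-2) = -18
Dx = 2*[1*(-3) - (-3)*(-1)] - (-3)*[17*(-3) - (-3)*11] + (-3)*[17*(-1) - 1*11]
  = 2*(-6) - (-3)*(-18) + (-3)*(-28) = 18
Dy = (-2)*[17*(-3) - (-3)*11] - 2*[3*(-3) - (-3)*(-1)] + (-3)*[3*11 - 17*(-1)]
  = (-2)*(-18) - 2*(-12) + (-3)*(50) = -90
Dz = (-2)*[1*11 - 17*(-1)] - (-3)*[3*11 - 17*(-1)] + 2*[3*(-1) - 1*(-1)]
  = (-2)*(28) - (-3)*(50) + 2*(-2) = 90
x = Dx/D = 18/-18 = -1, y = Dy/D = -90/-18 = 5, z = Dz/D = 90/-18 = -5
Check eq1: (-2)(-1) + (-3)(5) + (-3)(-5) = 2 = 2 ✓
Check eq2: (3)(-1) + (1)(5) + (-3)(-5) = 17 = 17 ✓
Check eq3: (-1)(-1) + (-1)(5) + (-3)(-5) = 11 = 11 ✓

x = -1, y = 5, z = -5


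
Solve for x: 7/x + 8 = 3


Subtract 8 from both sides: 7/x = -5
Multiply both sides by x: 7 = -5 * x
Divide by -5: x = -7/5

x = -7/5


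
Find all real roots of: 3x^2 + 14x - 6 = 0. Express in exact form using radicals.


Using the quadratic formula: x = (-b ± sqrt(b^2 - 4ac)) / (2a)
Here a = 3, b = 14, c = -6
Discriminant = b^2 - 4ac = 14^2 - 4(3)(-6) = 196 + 72 = 268
Since discriminant = 268 > 0, there are two real roots.
x = (-14 ± 2*sqrt(67)) / 6
Simplifying: x = (-7 ± sqrt(67)) / 3
Numerically: x ≈ 0.3951 or x ≈ -5.0618

x = (-7 + sqrt(67)) / 3 or x = (-7 - sqrt(67)) / 3


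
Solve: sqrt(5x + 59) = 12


Square both sides: 5x + 59 = 12^2 = 144
5x = 144 - 59 = 85
x = 17
Check: sqrt(5*17 + 59) = sqrt(144) = 12 ✓

x = 17


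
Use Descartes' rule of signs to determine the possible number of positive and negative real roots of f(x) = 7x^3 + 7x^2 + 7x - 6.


Descartes' rule of signs:

For positive roots, count sign changes in f(x) = 7x^3 + 7x^2 + 7x - 6:
Signs of coefficients: +, +, +, -
Number of sign changes: 1
Possible positive real roots: 1

For negative roots, examine f(-x) = -7x^3 + 7x^2 - 7x - 6:
Signs of coefficients: -, +, -, -
Number of sign changes: 2
Possible negative real roots: 2, 0

Positive roots: 1; Negative roots: 2 or 0


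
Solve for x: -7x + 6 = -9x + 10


Starting with: -7x + 6 = -9x + 10
Move all x terms to left: (-7 + 9)x = 10 - 6
Simplify: 2x = 4
Divide both sides by 2: x = 2

x = 2


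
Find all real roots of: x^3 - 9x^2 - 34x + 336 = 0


Let p(x) = x^3 - 9x^2 - 34x + 336. By the rational root theorem (leading coefficient 1), any rational root is an integer divisor of 336: try ±1, ±2, ... in turn.
Test x = 1: value = 294 ≠ 0.
Test x = -1: value = 360 ≠ 0.
Test x = 2: value = 240 ≠ 0.
Test x = -2: value = 360 ≠ 0.
Test x = 3: value = 180 ≠ 0.
Test x = -3: value = 330 ≠ 0.
Test x = 4: value = 120 ≠ 0.
Test x = -4: value = 264 ≠ 0.
Test x = 6: value = 24 ≠ 0.
Test x = -6: value = 0 ✓, so (x + 6) is a factor.
Synthetic division by (x + 6): bring down 1; 1(-6) - 9 = -15; (-15)(-6) - 34 = 56; 56(-6) + 336 = 0 → quotient x^2 - 15x + 56, remainder 0.
Solve the quadratic x^2 - 15x + 56 = 0: discriminant = (-15)^2 - 4(1)(56) = 225 - 224 = 1.
sqrt(1) = 1, so x = (15 ± 1)/2: x = 8 or x = 7.

x = -6, x = 7, x = 8


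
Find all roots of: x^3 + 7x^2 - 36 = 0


Let p(x) = x^3 + 7x^2 - 36. By the rational root theorem (leading coefficient 1), any rational root is an integer divisor of 36: try ±1, ±2, ... in turn.
Test x = 1: value = -28 ≠ 0.
Test x = -1: value = -30 ≠ 0.
Test x = 2: value = 0 ✓, so (x - 2) is a factor.
Synthetic division by (x - 2): bring down 1; 1(2) + 7 = 9; 9(2) + 0 = 18; 18(2) - 36 = 0 → quotient x^2 + 9x + 18, remainder 0.
Solve the quadratic x^2 + 9x + 18 = 0: discriminant = 9^2 - 4(1)(18) = 81 - 72 = 9.
sqrt(9) = 3, so x = (-9 ± 3)/2: x = -3 or x = -6.
Collecting all roots found:

x = -6, x = -3, x = 2


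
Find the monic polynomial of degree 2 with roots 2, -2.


A monic polynomial with roots 2, -2 is:
p(x) = (x - 2)(x + 2)
After multiplying by (x - 2): x - 2
After multiplying by (x + 2): x^2 - 4

x^2 - 4


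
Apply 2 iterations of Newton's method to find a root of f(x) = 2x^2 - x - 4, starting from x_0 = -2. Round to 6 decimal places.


Newton's method: x_(n+1) = x_n - f(x_n)/f'(x_n)
f(x) = 2x^2 - x - 4
f'(x) = 4x - 1

Iteration 1:
  f(-2.000000) = 6.000000
  f'(-2.000000) = -9.000000
  x_1 = -2.000000 - (6.000000)/(-9.000000) = -1.333333

Iteration 2:
  f(-1.333333) = 0.888889
  f'(-1.333333) = -6.333333
  x_2 = -1.333333 - (0.888889)/(-6.333333) = -1.192982

x_2 = -1.192982


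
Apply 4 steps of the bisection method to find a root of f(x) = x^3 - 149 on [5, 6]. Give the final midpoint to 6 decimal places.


f(x) = x^3 - 149
f(5) = -24 < 0
f(6) = 67 > 0

Step 1: midpoint = (5.000000 + 6.000000)/2 = 5.500000
  f(5.500000) = 17.375000
  f(mid) > 0, so root is in [5.000000, 5.500000]

Step 2: midpoint = (5.000000 + 5.500000)/2 = 5.250000
  f(5.250000) = -4.296875
  f(mid) < 0, so root is in [5.250000, 5.500000]

Step 3: midpoint = (5.250000 + 5.500000)/2 = 5.375000
  f(5.375000) = 6.287109
  f(mid) > 0, so root is in [5.250000, 5.375000]

Step 4: midpoint = (5.250000 + 5.375000)/2 = 5.312500
  f(5.312500) = 0.932861
  f(mid) > 0, so root is in [5.250000, 5.312500]

midpoint = 5.312500


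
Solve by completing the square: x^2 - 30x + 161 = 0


Start: x^2 - 30x + 161 = 0
Move constant: x^2 - 30x = -161
Half of -30 is -15, squared is 225
Add 225 to both sides: x^2 - 30x + 225 = 64
(x - 15)^2 = 64
x - 15 = ±8
x = 15 + 8 = 23 or x = 15 - 8 = 7

x = 7, x = 23


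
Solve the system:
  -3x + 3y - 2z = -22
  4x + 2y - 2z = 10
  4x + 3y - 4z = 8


Using Cramer's rule. Expand each determinant along the first row.
D  = (-3)*[2*(-4) - (-2)*3] - 3*[4*(-4) - (-2)*4] + (-2)*[4*3 - 2*4]
  = (-3)*(-2) - 3*(-8) + (-2)*(4) = 22
Dx = (-22)*[2*(-4) - (-2)*3] - 3*[10*(-4) - (-2)*8] + (-2)*[10*3 - 2*8]
  = (-22)*(-2) - 3*(-24) + (-2)*(14) = 88
Dy = (-3)*[10*(-4) - (-2)*8] - (-22)*[4*(-4) - (-2)*4] + (-2)*[4*8 - 10*4]
  = (-3)*(-24) - (-22)*(-8) + (-2)*(-8) = -88
Dz = (-3)*[2*8 - 10*3] - 3*[4*8 - 10*4] + (-22)*[4*3 - 2*4]
  = (-3)*(-14) - 3*(-8) + (-22)*(4) = -22
x = Dx/D = 88/22 = 4, y = Dy/D = -88/22 = -4, z = Dz/D = -22/22 = -1
Check eq1: (-3)(4) + (3)(-4) + (-2)(-1) = -22 = -22 ✓
Check eq2: (4)(4) + (2)(-4) + (-2)(-1) = 10 = 10 ✓
Check eq3: (4)(4) + (3)(-4) + (-4)(-1) = 8 = 8 ✓

x = 4, y = -4, z = -1


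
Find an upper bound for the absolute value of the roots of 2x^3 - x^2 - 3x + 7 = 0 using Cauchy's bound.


Cauchy's bound: all roots r satisfy |r| <= 1 + max(|a_i/a_n|) for i = 0,...,n-1
where a_n is the leading coefficient.

Coefficients: [2, -1, -3, 7]
Leading coefficient a_n = 2
Ratios |a_i/a_n|: 1/2, 3/2, 7/2
Maximum ratio: 7/2
Cauchy's bound: |r| <= 1 + 7/2 = 9/2

Upper bound = 9/2


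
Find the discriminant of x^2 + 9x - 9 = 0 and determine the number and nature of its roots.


For ax^2 + bx + c = 0, discriminant D = b^2 - 4ac
Here a = 1, b = 9, c = -9
D = (9)^2 - 4(1)(-9) = 81 + 36 = 117

D = 117 > 0 but not a perfect square
The equation has 2 distinct real irrational roots.

Discriminant = 117, 2 distinct real irrational roots


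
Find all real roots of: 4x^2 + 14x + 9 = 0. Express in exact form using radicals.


Using the quadratic formula: x = (-b ± sqrt(b^2 - 4ac)) / (2a)
Here a = 4, b = 14, c = 9
Discriminant = b^2 - 4ac = 14^2 - 4(4)(9) = 196 - 144 = 52
Since discriminant = 52 > 0, there are two real roots.
x = (-14 ± 2*sqrt(13)) / 8
Simplifying: x = (-7 ± sqrt(13)) / 4
Numerically: x ≈ -0.8486 or x ≈ -2.6514

x = (-7 + sqrt(13)) / 4 or x = (-7 - sqrt(13)) / 4


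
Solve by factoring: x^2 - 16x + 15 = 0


We need two numbers that multiply to 15 and add to -16.
Those numbers are -15 and -1 (since (-15) * (-1) = 15 and (-15) + (-1) = -16).
So x^2 - 16x + 15 = (x - 15)(x - 1) = 0
Setting each factor to zero: x = 15 or x = 1

x = 1, x = 15


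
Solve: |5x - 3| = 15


An absolute value equation |expr| = 15 gives two cases:
Case 1: 5x - 3 = 15
  5x = 18, so x = 18/5
Case 2: 5x - 3 = -15
  5x = -12, so x = -12/5

x = -12/5, x = 18/5


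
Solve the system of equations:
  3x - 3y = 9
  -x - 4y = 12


Using Cramer's rule:
Determinant D = (3)(-4) - (-1)(-3) = -12 - 3 = -15
Dx = (9)(-4) - (12)(-3) = -36 + 36 = 0
Dy = (3)(12) - (-1)(9) = 36 + 9 = 45
x = Dx/D = 0/-15 = 0
y = Dy/D = 45/-15 = -3

x = 0, y = -3


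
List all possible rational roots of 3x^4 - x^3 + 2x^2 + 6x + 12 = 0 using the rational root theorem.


Rational root theorem: possible roots are ±p/q where:
  p divides the constant term (12): p ∈ {1, 2, 3, 4, 6, 12}
  q divides the leading coefficient (3): q ∈ {1, 3}

All possible rational roots: -12, -6, -4, -3, -2, -4/3, -1, -2/3, -1/3, 1/3, 2/3, 1, 4/3, 2, 3, 4, 6, 12

-12, -6, -4, -3, -2, -4/3, -1, -2/3, -1/3, 1/3, 2/3, 1, 4/3, 2, 3, 4, 6, 12


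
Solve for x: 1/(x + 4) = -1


Multiply both sides by (x + 4): 1 = -1(x + 4)
Distribute: 1 = -x - 4
-x = 1 + 4 = 5
x = -5

x = -5


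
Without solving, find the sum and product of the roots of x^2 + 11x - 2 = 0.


By Vieta's formulas for ax^2 + bx + c = 0:
  Sum of roots = -b/a
  Product of roots = c/a

Here a = 1, b = 11, c = -2
Sum = -(11)/1 = -11
Product = -2/1 = -2

Sum = -11, Product = -2


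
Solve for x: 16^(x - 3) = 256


Express both sides with the same base.
256 = 16^2
Since the bases match, equate exponents: x - 3 = 2
So x = 2 - (-3) = 5

x = 5


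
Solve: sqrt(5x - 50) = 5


Square both sides: 5x - 50 = 5^2 = 25
5x = 25 + 50 = 75
x = 15
Check: sqrt(5*15 - 50) = sqrt(25) = 5 ✓

x = 15


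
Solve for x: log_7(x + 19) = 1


Convert to exponential form: x + 19 = 7^1 = 7
x = 7 - 19 = -12
Check: log_7(-12 + 19) = log_7(7) = log_7(7) = 1 ✓

x = -12


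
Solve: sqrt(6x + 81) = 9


Square both sides: 6x + 81 = 9^2 = 81
6x = 81 - 81 = 0
x = 0
Check: sqrt(6*0 + 81) = sqrt(81) = 9 ✓

x = 0


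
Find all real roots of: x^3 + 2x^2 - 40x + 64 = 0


Let p(x) = x^3 + 2x^2 - 40x + 64. By the rational root theorem (leading coefficient 1), any rational root is an integer divisor of 64: try ±1, ±2, ... in turn.
Test x = 1: value = 27 ≠ 0.
Test x = -1: value = 105 ≠ 0.
Test x = 2: value = 0 ✓, so (x - 2) is a factor.
Synthetic division by (x - 2): bring down 1; 1(2) + 2 = 4; 4(2) - 40 = -32; (-32)(2) + 64 = 0 → quotient x^2 + 4x - 32, remainder 0.
Solve the quadratic x^2 + 4x - 32 = 0: discriminant = 4^2 - 4(1)(-32) = 16 + 128 = 144.
sqrt(144) = 12, so x = (-4 ± 12)/2: x = 4 or x = -8.

x = -8, x = 2, x = 4


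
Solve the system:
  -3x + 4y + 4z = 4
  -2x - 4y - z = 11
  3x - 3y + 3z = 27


Using Cramer's rule. Expand each determinant along the first row.
D  = (-3)*[(-4)*3 - (-1)*(-3)] - 4*[(-2)*3 - (-1)*3] + 4*[(-2)*(-3) - (-4)*3]
  = (-3)*(-15) - 4*(-3) + 4*(18) = 129
Dx = 4*[(-4)*3 - (-1)*(-3)] - 4*[11*3 - (-1)*27] + 4*[11*(-3) - (-4)*27]
  = 4*(-15) - 4*(60) + 4*(75) = 0
Dy = (-3)*[11*3 - (-1)*27] - 4*[(-2)*3 - (-1)*3] + 4*[(-2)*27 - 11*3]
  = (-3)*(60) - 4*(-3) + 4*(-87) = -516
Dz = (-3)*[(-4)*27 - 11*(-3)] - 4*[(-2)*27 - 11*3] + 4*[(-2)*(-3) - (-4)*3]
  = (-3)*(-75) - 4*(-87) + 4*(18) = 645
x = Dx/D = 0/129 = 0, y = Dy/D = -516/129 = -4, z = Dz/D = 645/129 = 5
Check eq1: (-3)(0) + (4)(-4) + (4)(5) = 4 = 4 ✓
Check eq2: (-2)(0) + (-4)(-4) + (-1)(5) = 11 = 11 ✓
Check eq3: (3)(0) + (-3)(-4) + (3)(5) = 27 = 27 ✓

x = 0, y = -4, z = 5


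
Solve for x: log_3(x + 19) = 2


Convert to exponential form: x + 19 = 3^2 = 9
x = 9 - 19 = -10
Check: log_3(-10 + 19) = log_3(9) = log_3(9) = 2 ✓

x = -10


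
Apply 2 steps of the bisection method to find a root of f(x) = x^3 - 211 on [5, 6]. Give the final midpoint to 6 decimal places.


f(x) = x^3 - 211
f(5) = -86 < 0
f(6) = 5 > 0

Step 1: midpoint = (5.000000 + 6.000000)/2 = 5.500000
  f(5.500000) = -44.625000
  f(mid) < 0, so root is in [5.500000, 6.000000]

Step 2: midpoint = (5.500000 + 6.000000)/2 = 5.750000
  f(5.750000) = -20.890625
  f(mid) < 0, so root is in [5.750000, 6.000000]

midpoint = 5.750000


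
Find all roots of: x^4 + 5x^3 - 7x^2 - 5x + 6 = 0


Let p(x) = x^4 + 5x^3 - 7x^2 - 5x + 6. By the rational root theorem (leading coefficient 1), any rational root is an integer divisor of 6: try ±1, ±2, ... in turn.
Test x = 1: value = 0 ✓, so (x - 1) is a factor.
Synthetic division by (x - 1): bring down 1; 1(1) + 5 = 6; 6(1) - 7 = -1; (-1)(1) - 5 = -6; (-6)(1) + 6 = 0 → quotient x^3 + 6x^2 - x - 6, remainder 0.
Continue with the quotient x^3 + 6x^2 - x - 6 (candidates must divide 6; re-test x = 1 first in case it repeats).
Test x = 1: value = 0 ✓, so (x - 1) is a factor.
Synthetic division by (x - 1): bring down 1; 1(1) + 6 = 7; 7(1) - 1 = 6; 6(1) - 6 = 0 → quotient x^2 + 7x + 6, remainder 0.
Solve the quadratic x^2 + 7x + 6 = 0: discriminant = 7^2 - 4(1)(6) = 49 - 24 = 25.
sqrt(25) = 5, so x = (-7 ± 5)/2: x = -1 or x = -6.
Collecting all roots found:

x = -6, x = -1, x = 1 (multiplicity 2)


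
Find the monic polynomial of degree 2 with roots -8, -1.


A monic polynomial with roots -8, -1 is:
p(x) = (x + 8)(x + 1)
After multiplying by (x + 8): x + 8
After multiplying by (x + 1): x^2 + 9x + 8

x^2 + 9x + 8


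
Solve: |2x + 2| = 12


An absolute value equation |expr| = 12 gives two cases:
Case 1: 2x + 2 = 12
  2x = 10, so x = 5
Case 2: 2x + 2 = -12
  2x = -14, so x = -7

x = -7, x = 5


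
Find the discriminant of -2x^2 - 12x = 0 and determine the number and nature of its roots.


For ax^2 + bx + c = 0, discriminant D = b^2 - 4ac
Here a = -2, b = -12, c = 0
D = (-12)^2 - 4(-2)(0) = 144 - 0 = 144

D = 144 > 0 and is a perfect square (sqrt = 12)
The equation has 2 distinct real rational roots.

Discriminant = 144, 2 distinct real rational roots


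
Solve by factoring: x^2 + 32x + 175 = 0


We need two numbers that multiply to 175 and add to 32.
Those numbers are 7 and 25 (since 7 * 25 = 175 and 7 + 25 = 32).
So x^2 + 32x + 175 = (x + 7)(x + 25) = 0
Setting each factor to zero: x = -7 or x = -25

x = -25, x = -7


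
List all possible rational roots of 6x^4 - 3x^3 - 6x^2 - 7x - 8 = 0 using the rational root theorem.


Rational root theorem: possible roots are ±p/q where:
  p divides the constant term (-8): p ∈ {1, 2, 4, 8}
  q divides the leading coefficient (6): q ∈ {1, 2, 3, 6}

All possible rational roots: -8, -4, -8/3, -2, -4/3, -1, -2/3, -1/2, -1/3, -1/6, 1/6, 1/3, 1/2, 2/3, 1, 4/3, 2, 8/3, 4, 8

-8, -4, -8/3, -2, -4/3, -1, -2/3, -1/2, -1/3, -1/6, 1/6, 1/3, 1/2, 2/3, 1, 4/3, 2, 8/3, 4, 8


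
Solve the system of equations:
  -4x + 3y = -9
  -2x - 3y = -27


Using Cramer's rule:
Determinant D = (-4)(-3) - (-2)(3) = 12 + 6 = 18
Dx = (-9)(-3) - (-27)(3) = 27 + 81 = 108
Dy = (-4)(-27) - (-2)(-9) = 108 - 18 = 90
x = Dx/D = 108/18 = 6
y = Dy/D = 90/18 = 5

x = 6, y = 5


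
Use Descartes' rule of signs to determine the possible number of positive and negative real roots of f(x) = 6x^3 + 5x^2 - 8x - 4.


Descartes' rule of signs:

For positive roots, count sign changes in f(x) = 6x^3 + 5x^2 - 8x - 4:
Signs of coefficients: +, +, -, -
Number of sign changes: 1
Possible positive real roots: 1

For negative roots, examine f(-x) = -6x^3 + 5x^2 + 8x - 4:
Signs of coefficients: -, +, +, -
Number of sign changes: 2
Possible negative real roots: 2, 0

Positive roots: 1; Negative roots: 2 or 0


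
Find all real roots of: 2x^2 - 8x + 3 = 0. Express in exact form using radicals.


Using the quadratic formula: x = (-b ± sqrt(b^2 - 4ac)) / (2a)
Here a = 2, b = -8, c = 3
Discriminant = b^2 - 4ac = (-8)^2 - 4(2)(3) = 64 - 24 = 40
Since discriminant = 40 > 0, there are two real roots.
x = (8 ± 2*sqrt(10)) / 4
Simplifying: x = (4 ± sqrt(10)) / 2
Numerically: x ≈ 3.5811 or x ≈ 0.4189

x = (4 + sqrt(10)) / 2 or x = (4 - sqrt(10)) / 2


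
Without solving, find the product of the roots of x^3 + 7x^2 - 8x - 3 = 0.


By Vieta's formulas for x^3 + bx^2 + cx + d = 0:
  r1 + r2 + r3 = -b/a = -7
  r1*r2 + r1*r3 + r2*r3 = c/a = -8
  r1*r2*r3 = -d/a = 3


Product = 3


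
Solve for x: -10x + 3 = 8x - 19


Starting with: -10x + 3 = 8x - 19
Move all x terms to left: (-10 - 8)x = -19 - 3
Simplify: -18x = -22
Divide both sides by -18: x = 11/9

x = 11/9


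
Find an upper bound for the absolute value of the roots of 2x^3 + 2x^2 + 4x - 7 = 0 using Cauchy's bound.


Cauchy's bound: all roots r satisfy |r| <= 1 + max(|a_i/a_n|) for i = 0,...,n-1
where a_n is the leading coefficient.

Coefficients: [2, 2, 4, -7]
Leading coefficient a_n = 2
Ratios |a_i/a_n|: 1, 2, 7/2
Maximum ratio: 7/2
Cauchy's bound: |r| <= 1 + 7/2 = 9/2

Upper bound = 9/2


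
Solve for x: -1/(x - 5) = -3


Multiply both sides by (x - 5): -1 = -3(x - 5)
Distribute: -1 = -3x + 15
-3x = -1 - 15 = -16
x = 16/3

x = 16/3


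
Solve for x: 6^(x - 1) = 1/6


Express both sides with the same base.
1/6 = 6^(-1)
Since the bases match, equate exponents: x - 1 = -1
So x = -1 - (-1) = 0

x = 0


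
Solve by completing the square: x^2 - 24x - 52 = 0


Start: x^2 - 24x - 52 = 0
Move constant: x^2 - 24x = 52
Half of -24 is -12, squared is 144
Add 144 to both sides: x^2 - 24x + 144 = 196
(x - 12)^2 = 196
x - 12 = ±14
x = 12 + 14 = 26 or x = 12 - 14 = -2

x = -2, x = 26


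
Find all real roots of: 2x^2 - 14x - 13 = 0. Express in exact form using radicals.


Using the quadratic formula: x = (-b ± sqrt(b^2 - 4ac)) / (2a)
Here a = 2, b = -14, c = -13
Discriminant = b^2 - 4ac = (-14)^2 - 4(2)(-13) = 196 + 104 = 300
Since discriminant = 300 > 0, there are two real roots.
x = (14 ± 10*sqrt(3)) / 4
Simplifying: x = (7 ± 5*sqrt(3)) / 2
Numerically: x ≈ 7.8301 or x ≈ -0.8301

x = (7 + 5*sqrt(3)) / 2 or x = (7 - 5*sqrt(3)) / 2


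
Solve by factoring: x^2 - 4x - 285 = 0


We need two numbers that multiply to -285 and add to -4.
Those numbers are -19 and 15 (since (-19) * 15 = -285 and (-19) + 15 = -4).
So x^2 - 4x - 285 = (x - 19)(x + 15) = 0
Setting each factor to zero: x = 19 or x = -15

x = -15, x = 19


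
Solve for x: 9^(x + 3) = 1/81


Express both sides with the same base.
1/81 = 9^(-2)
Since the bases match, equate exponents: x + 3 = -2
So x = -2 - (3) = -5

x = -5


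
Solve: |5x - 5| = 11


An absolute value equation |expr| = 11 gives two cases:
Case 1: 5x - 5 = 11
  5x = 16, so x = 16/5
Case 2: 5x - 5 = -11
  5x = -6, so x = -6/5

x = -6/5, x = 16/5


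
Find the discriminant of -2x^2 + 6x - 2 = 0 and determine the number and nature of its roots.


For ax^2 + bx + c = 0, discriminant D = b^2 - 4ac
Here a = -2, b = 6, c = -2
D = (6)^2 - 4(-2)(-2) = 36 - 16 = 20

D = 20 > 0 but not a perfect square
The equation has 2 distinct real irrational roots.

Discriminant = 20, 2 distinct real irrational roots


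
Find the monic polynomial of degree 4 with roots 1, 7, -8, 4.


A monic polynomial with roots 1, 7, -8, 4 is:
p(x) = (x - 1)(x - 7)(x + 8)(x - 4)
After multiplying by (x - 1): x - 1
After multiplying by (x - 7): x^2 - 8x + 7
After multiplying by (x + 8): x^3 - 57x + 56
After multiplying by (x - 4): x^4 - 4x^3 - 57x^2 + 284x - 224

x^4 - 4x^3 - 57x^2 + 284x - 224


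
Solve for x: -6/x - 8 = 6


Subtract -8 from both sides: -6/x = 14
Multiply both sides by x: -6 = 14 * x
Divide by 14: x = -3/7

x = -3/7


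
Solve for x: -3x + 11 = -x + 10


Starting with: -3x + 11 = -x + 10
Move all x terms to left: (-3 + 1)x = 10 - 11
Simplify: -2x = -1
Divide both sides by -2: x = 1/2

x = 1/2


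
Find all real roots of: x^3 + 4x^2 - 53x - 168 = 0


Let p(x) = x^3 + 4x^2 - 53x - 168. By the rational root theorem (leading coefficient 1), any rational root is an integer divisor of 168: try ±1, ±2, ... in turn.
Test x = 1: value = -216 ≠ 0.
Test x = -1: value = -112 ≠ 0.
Test x = 2: value = -250 ≠ 0.
Test x = -2: value = -54 ≠ 0.
Test x = 3: value = -264 ≠ 0.
Test x = -3: value = 0 ✓, so (x + 3) is a factor.
Synthetic division by (x + 3): bring down 1; 1(-3) + 4 = 1; 1(-3) - 53 = -56; (-56)(-3) - 168 = 0 → quotient x^2 + x - 56, remainder 0.
Solve the quadratic x^2 + x - 56 = 0: discriminant = 1^2 - 4(1)(-56) = 1 + 224 = 225.
sqrt(225) = 15, so x = (-1 ± 15)/2: x = 7 or x = -8.

x = -8, x = -3, x = 7


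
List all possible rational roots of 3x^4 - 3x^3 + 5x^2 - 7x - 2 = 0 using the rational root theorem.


Rational root theorem: possible roots are ±p/q where:
  p divides the constant term (-2): p ∈ {1, 2}
  q divides the leading coefficient (3): q ∈ {1, 3}

All possible rational roots: -2, -1, -2/3, -1/3, 1/3, 2/3, 1, 2

-2, -1, -2/3, -1/3, 1/3, 2/3, 1, 2


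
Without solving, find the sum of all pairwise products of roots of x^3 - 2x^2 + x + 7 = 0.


By Vieta's formulas for x^3 + bx^2 + cx + d = 0:
  r1 + r2 + r3 = -b/a = 2
  r1*r2 + r1*r3 + r2*r3 = c/a = 1
  r1*r2*r3 = -d/a = -7


Sum of pairwise products = 1


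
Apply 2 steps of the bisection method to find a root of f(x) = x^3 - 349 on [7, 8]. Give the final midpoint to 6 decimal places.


f(x) = x^3 - 349
f(7) = -6 < 0
f(8) = 163 > 0

Step 1: midpoint = (7.000000 + 8.000000)/2 = 7.500000
  f(7.500000) = 72.875000
  f(mid) > 0, so root is in [7.000000, 7.500000]

Step 2: midpoint = (7.000000 + 7.500000)/2 = 7.250000
  f(7.250000) = 32.078125
  f(mid) > 0, so root is in [7.000000, 7.250000]

midpoint = 7.250000


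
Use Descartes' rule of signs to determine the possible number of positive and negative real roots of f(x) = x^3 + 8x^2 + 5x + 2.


Descartes' rule of signs:

For positive roots, count sign changes in f(x) = x^3 + 8x^2 + 5x + 2:
Signs of coefficients: +, +, +, +
Number of sign changes: 0
Possible positive real roots: 0

For negative roots, examine f(-x) = -x^3 + 8x^2 - 5x + 2:
Signs of coefficients: -, +, -, +
Number of sign changes: 3
Possible negative real roots: 3, 1

Positive roots: 0; Negative roots: 3 or 1


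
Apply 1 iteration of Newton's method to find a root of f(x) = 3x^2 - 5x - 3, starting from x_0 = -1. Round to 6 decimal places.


Newton's method: x_(n+1) = x_n - f(x_n)/f'(x_n)
f(x) = 3x^2 - 5x - 3
f'(x) = 6x - 5

Iteration 1:
  f(-1.000000) = 5.000000
  f'(-1.000000) = -11.000000
  x_1 = -1.000000 - (5.000000)/(-11.000000) = -0.545455

x_1 = -0.545455


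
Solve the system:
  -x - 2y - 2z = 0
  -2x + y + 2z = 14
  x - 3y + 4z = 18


Using Cramer's rule. Expand each determinant along the first row.
D  = (-1)*[1*4 - 2*(-3)] - (-2)*[(-2)*4 - 2*1] + (-2)*[(-2)*(-3) - 1*1]
  = (-1)*(10) - (-2)*(-10) + (-2)*(5) = -40
Dx = 0*[1*4 - 2*(-3)] - (-2)*[14*4 - 2*18] + (-2)*[14*(-3) - 1*18]
  = 0*(10) - (-2)*(20) + (-2)*(-60) = 160
Dy = (-1)*[14*4 - 2*18] - 0*[(-2)*4 - 2*1] + (-2)*[(-2)*18 - 14*1]
  = (-1)*(20) - 0*(-10) + (-2)*(-50) = 80
Dz = (-1)*[1*18 - 14*(-3)] - (-2)*[(-2)*18 - 14*1] + 0*[(-2)*(-3) - 1*1]
  = (-1)*(60) - (-2)*(-50) + 0*(5) = -160
x = Dx/D = 160/-40 = -4, y = Dy/D = 80/-40 = -2, z = Dz/D = -160/-40 = 4
Check eq1: (-1)(-4) + (-2)(-2) + (-2)(4) = 0 = 0 ✓
Check eq2: (-2)(-4) + (1)(-2) + (2)(4) = 14 = 14 ✓
Check eq3: (1)(-4) + (-3)(-2) + (4)(4) = 18 = 18 ✓

x = -4, y = -2, z = 4


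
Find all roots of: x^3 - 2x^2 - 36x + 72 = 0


Let p(x) = x^3 - 2x^2 - 36x + 72. By the rational root theorem (leading coefficient 1), any rational root is an integer divisor of 72: try ±1, ±2, ... in turn.
Test x = 1: value = 35 ≠ 0.
Test x = -1: value = 105 ≠ 0.
Test x = 2: value = 0 ✓, so (x - 2) is a factor.
Synthetic division by (x - 2): bring down 1; 1(2) - 2 = 0; 0(2) - 36 = -36; (-36)(2) + 72 = 0 → quotient x^2 - 36, remainder 0.
Solve the quadratic x^2 - 36 = 0: discriminant = 0^2 - 4(1)(-36) = 0 + 144 = 144.
sqrt(144) = 12, so x = (0 ± 12)/2: x = 6 or x = -6.
Collecting all roots found:

x = -6, x = 2, x = 6


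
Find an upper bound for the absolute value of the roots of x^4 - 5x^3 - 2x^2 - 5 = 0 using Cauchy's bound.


Cauchy's bound: all roots r satisfy |r| <= 1 + max(|a_i/a_n|) for i = 0,...,n-1
where a_n is the leading coefficient.

Coefficients: [1, -5, -2, 0, -5]
Leading coefficient a_n = 1
Ratios |a_i/a_n|: 5, 2, 0, 5
Maximum ratio: 5
Cauchy's bound: |r| <= 1 + 5 = 6

Upper bound = 6


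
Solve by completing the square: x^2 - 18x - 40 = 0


Start: x^2 - 18x - 40 = 0
Move constant: x^2 - 18x = 40
Half of -18 is -9, squared is 81
Add 81 to both sides: x^2 - 18x + 81 = 121
(x - 9)^2 = 121
x - 9 = ±11
x = 9 + 11 = 20 or x = 9 - 11 = -2

x = -2, x = 20


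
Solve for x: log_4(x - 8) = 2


Convert to exponential form: x - 8 = 4^2 = 16
x = 16 + 8 = 24
Check: log_4(24 - 8) = log_4(16) = log_4(16) = 2 ✓

x = 24


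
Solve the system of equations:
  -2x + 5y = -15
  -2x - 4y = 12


Using Cramer's rule:
Determinant D = (-2)(-4) - (-2)(5) = 8 + 10 = 18
Dx = (-15)(-4) - (12)(5) = 60 - 60 = 0
Dy = (-2)(12) - (-2)(-15) = -24 - 30 = -54
x = Dx/D = 0/18 = 0
y = Dy/D = -54/18 = -3

x = 0, y = -3


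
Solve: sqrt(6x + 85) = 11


Square both sides: 6x + 85 = 11^2 = 121
6x = 121 - 85 = 36
x = 6
Check: sqrt(6*6 + 85) = sqrt(121) = 11 ✓

x = 6


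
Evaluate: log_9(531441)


We need the exponent such that 9^? = 531441
9^6 = 531441
Therefore log_9(531441) = 6

6


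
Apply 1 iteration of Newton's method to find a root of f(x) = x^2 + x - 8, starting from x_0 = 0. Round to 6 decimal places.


Newton's method: x_(n+1) = x_n - f(x_n)/f'(x_n)
f(x) = x^2 + x - 8
f'(x) = 2x + 1

Iteration 1:
  f(0.000000) = -8.000000
  f'(0.000000) = 1.000000
  x_1 = 0.000000 - (-8.000000)/(1.000000) = 8.000000

x_1 = 8.000000


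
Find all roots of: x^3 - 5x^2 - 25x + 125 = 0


Let p(x) = x^3 - 5x^2 - 25x + 125. By the rational root theorem (leading coefficient 1), any rational root is an integer divisor of 125: try ±1, ±2, ... in turn.
Test x = 1: value = 96 ≠ 0.
Test x = -1: value = 144 ≠ 0.
Test x = 5: value = 0 ✓, so (x - 5) is a factor.
Synthetic division by (x - 5): bring down 1; 1(5) - 5 = 0; 0(5) - 25 = -25; (-25)(5) + 125 = 0 → quotient x^2 - 25, remainder 0.
Solve the quadratic x^2 - 25 = 0: discriminant = 0^2 - 4(1)(-25) = 0 + 100 = 100.
sqrt(100) = 10, so x = (0 ± 10)/2: x = 5 or x = -5.
Collecting all roots found:

x = -5, x = 5 (multiplicity 2)


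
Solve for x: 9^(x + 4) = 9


Express both sides with the same base.
9 = 9^1
Since the bases match, equate exponents: x + 4 = 1
So x = 1 - (4) = -3

x = -3


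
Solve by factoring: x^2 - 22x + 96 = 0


We need two numbers that multiply to 96 and add to -22.
Those numbers are -6 and -16 (since (-6) * (-16) = 96 and (-6) + (-16) = -22).
So x^2 - 22x + 96 = (x - 6)(x - 16) = 0
Setting each factor to zero: x = 6 or x = 16

x = 6, x = 16


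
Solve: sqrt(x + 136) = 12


Square both sides: x + 136 = 12^2 = 144
x = 144 - 136 = 8
x = 8
Check: sqrt(1*8 + 136) = sqrt(144) = 12 ✓

x = 8


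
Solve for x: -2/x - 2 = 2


Subtract -2 from both sides: -2/x = 4
Multiply both sides by x: -2 = 4 * x
Divide by 4: x = -1/2

x = -1/2


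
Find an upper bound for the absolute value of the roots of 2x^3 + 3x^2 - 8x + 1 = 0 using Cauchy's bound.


Cauchy's bound: all roots r satisfy |r| <= 1 + max(|a_i/a_n|) for i = 0,...,n-1
where a_n is the leading coefficient.

Coefficients: [2, 3, -8, 1]
Leading coefficient a_n = 2
Ratios |a_i/a_n|: 3/2, 4, 1/2
Maximum ratio: 4
Cauchy's bound: |r| <= 1 + 4 = 5

Upper bound = 5


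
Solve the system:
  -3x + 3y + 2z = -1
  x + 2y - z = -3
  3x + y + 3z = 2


Using Cramer's rule. Expand each determinant along the first row.
D  = (-3)*[2*3 - (-1)*1] - 3*[1*3 - (-1)*3] + 2*[1*1 - 2*3]
  = (-3)*(7) - 3*(6) + 2*(-5) = -49
Dx = (-1)*[2*3 - (-1)*1] - 3*[(-3)*3 - (-1)*2] + 2*[(-3)*1 - 2*2]
  = (-1)*(7) - 3*(-7) + 2*(-7) = 0
Dy = (-3)*[(-3)*3 - (-1)*2] - (-1)*[1*3 - (-1)*3] + 2*[1*2 - (-3)*3]
  = (-3)*(-7) - (-1)*(6) + 2*(11) = 49
Dz = (-3)*[2*2 - (-3)*1] - 3*[1*2 - (-3)*3] + (-1)*[1*1 - 2*3]
  = (-3)*(7) - 3*(11) + (-1)*(-5) = -49
x = Dx/D = 0/-49 = 0, y = Dy/D = 49/-49 = -1, z = Dz/D = -49/-49 = 1
Check eq1: (-3)(0) + (3)(-1) + (2)(1) = -1 = -1 ✓
Check eq2: (1)(0) + (2)(-1) + (-1)(1) = -3 = -3 ✓
Check eq3: (3)(0) + (1)(-1) + (3)(1) = 2 = 2 ✓

x = 0, y = -1, z = 1


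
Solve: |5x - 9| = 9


An absolute value equation |expr| = 9 gives two cases:
Case 1: 5x - 9 = 9
  5x = 18, so x = 18/5
Case 2: 5x - 9 = -9
  5x = 0, so x = 0

x = 0, x = 18/5


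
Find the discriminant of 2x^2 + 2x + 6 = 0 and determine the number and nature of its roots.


For ax^2 + bx + c = 0, discriminant D = b^2 - 4ac
Here a = 2, b = 2, c = 6
D = (2)^2 - 4(2)(6) = 4 - 48 = -44

D = -44 < 0
The equation has no real roots (2 complex conjugate roots).

Discriminant = -44, no real roots (2 complex conjugate roots)


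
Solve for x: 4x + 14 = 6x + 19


Starting with: 4x + 14 = 6x + 19
Move all x terms to left: (4 - 6)x = 19 - 14
Simplify: -2x = 5
Divide both sides by -2: x = -5/2

x = -5/2


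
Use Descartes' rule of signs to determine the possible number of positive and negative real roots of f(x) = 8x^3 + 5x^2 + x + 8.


Descartes' rule of signs:

For positive roots, count sign changes in f(x) = 8x^3 + 5x^2 + x + 8:
Signs of coefficients: +, +, +, +
Number of sign changes: 0
Possible positive real roots: 0

For negative roots, examine f(-x) = -8x^3 + 5x^2 - x + 8:
Signs of coefficients: -, +, -, +
Number of sign changes: 3
Possible negative real roots: 3, 1

Positive roots: 0; Negative roots: 3 or 1


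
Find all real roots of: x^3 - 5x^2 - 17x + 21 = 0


Let p(x) = x^3 - 5x^2 - 17x + 21. By the rational root theorem (leading coefficient 1), any rational root is an integer divisor of 21: try ±1, ±2, ... in turn.
Test x = 1: value = 0 ✓, so (x - 1) is a factor.
Synthetic division by (x - 1): bring down 1; 1(1) - 5 = -4; (-4)(1) - 17 = -21; (-21)(1) + 21 = 0 → quotient x^2 - 4x - 21, remainder 0.
Solve the quadratic x^2 - 4x - 21 = 0: discriminant = (-4)^2 - 4(1)(-21) = 16 + 84 = 100.
sqrt(100) = 10, so x = (4 ± 10)/2: x = 7 or x = -3.

x = -3, x = 1, x = 7


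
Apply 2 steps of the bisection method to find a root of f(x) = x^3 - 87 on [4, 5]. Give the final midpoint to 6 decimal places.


f(x) = x^3 - 87
f(4) = -23 < 0
f(5) = 38 > 0

Step 1: midpoint = (4.000000 + 5.000000)/2 = 4.500000
  f(4.500000) = 4.125000
  f(mid) > 0, so root is in [4.000000, 4.500000]

Step 2: midpoint = (4.000000 + 4.500000)/2 = 4.250000
  f(4.250000) = -10.234375
  f(mid) < 0, so root is in [4.250000, 4.500000]

midpoint = 4.250000


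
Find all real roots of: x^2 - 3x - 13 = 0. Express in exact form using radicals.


Using the quadratic formula: x = (-b ± sqrt(b^2 - 4ac)) / (2a)
Here a = 1, b = -3, c = -13
Discriminant = b^2 - 4ac = (-3)^2 - 4(1)(-13) = 9 + 52 = 61
Since discriminant = 61 > 0, there are two real roots.
x = (3 ± sqrt(61)) / 2
Numerically: x ≈ 5.4051 or x ≈ -2.4051

x = (3 + sqrt(61)) / 2 or x = (3 - sqrt(61)) / 2


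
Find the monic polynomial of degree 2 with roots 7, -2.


A monic polynomial with roots 7, -2 is:
p(x) = (x - 7)(x + 2)
After multiplying by (x - 7): x - 7
After multiplying by (x + 2): x^2 - 5x - 14

x^2 - 5x - 14


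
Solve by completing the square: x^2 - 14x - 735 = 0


Start: x^2 - 14x - 735 = 0
Move constant: x^2 - 14x = 735
Half of -14 is -7, squared is 49
Add 49 to both sides: x^2 - 14x + 49 = 784
(x - 7)^2 = 784
x - 7 = ±28
x = 7 + 28 = 35 or x = 7 - 28 = -21

x = -21, x = 35


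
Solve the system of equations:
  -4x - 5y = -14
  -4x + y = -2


Using Cramer's rule:
Determinant D = (-4)(1) - (-4)(-5) = -4 - 20 = -24
Dx = (-14)(1) - (-2)(-5) = -14 - 10 = -24
Dy = (-4)(-2) - (-4)(-14) = 8 - 56 = -48
x = Dx/D = -24/-24 = 1
y = Dy/D = -48/-24 = 2

x = 1, y = 2


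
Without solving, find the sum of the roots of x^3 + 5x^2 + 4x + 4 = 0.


By Vieta's formulas for x^3 + bx^2 + cx + d = 0:
  r1 + r2 + r3 = -b/a = -5
  r1*r2 + r1*r3 + r2*r3 = c/a = 4
  r1*r2*r3 = -d/a = -4


Sum = -5


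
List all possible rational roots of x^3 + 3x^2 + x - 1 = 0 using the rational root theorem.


Rational root theorem: possible roots are ±p/q where:
  p divides the constant term (-1): p ∈ {1}
  q divides the leading coefficient (1): q ∈ {1}

All possible rational roots: -1, 1

-1, 1


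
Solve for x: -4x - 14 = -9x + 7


Starting with: -4x - 14 = -9x + 7
Move all x terms to left: (-4 + 9)x = 7 + 14
Simplify: 5x = 21
Divide both sides by 5: x = 21/5

x = 21/5


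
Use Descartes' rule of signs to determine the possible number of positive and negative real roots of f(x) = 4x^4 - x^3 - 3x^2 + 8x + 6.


Descartes' rule of signs:

For positive roots, count sign changes in f(x) = 4x^4 - x^3 - 3x^2 + 8x + 6:
Signs of coefficients: +, -, -, +, +
Number of sign changes: 2
Possible positive real roots: 2, 0

For negative roots, examine f(-x) = 4x^4 + x^3 - 3x^2 - 8x + 6:
Signs of coefficients: +, +, -, -, +
Number of sign changes: 2
Possible negative real roots: 2, 0

Positive roots: 2 or 0; Negative roots: 2 or 0


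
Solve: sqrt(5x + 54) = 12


Square both sides: 5x + 54 = 12^2 = 144
5x = 144 - 54 = 90
x = 18
Check: sqrt(5*18 + 54) = sqrt(144) = 12 ✓

x = 18


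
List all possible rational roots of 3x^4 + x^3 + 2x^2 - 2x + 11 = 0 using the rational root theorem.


Rational root theorem: possible roots are ±p/q where:
  p divides the constant term (11): p ∈ {1, 11}
  q divides the leading coefficient (3): q ∈ {1, 3}

All possible rational roots: -11, -11/3, -1, -1/3, 1/3, 1, 11/3, 11

-11, -11/3, -1, -1/3, 1/3, 1, 11/3, 11


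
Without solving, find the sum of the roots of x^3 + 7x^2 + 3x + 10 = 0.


By Vieta's formulas for x^3 + bx^2 + cx + d = 0:
  r1 + r2 + r3 = -b/a = -7
  r1*r2 + r1*r3 + r2*r3 = c/a = 3
  r1*r2*r3 = -d/a = -10


Sum = -7


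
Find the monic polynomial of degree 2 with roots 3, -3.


A monic polynomial with roots 3, -3 is:
p(x) = (x - 3)(x + 3)
After multiplying by (x - 3): x - 3
After multiplying by (x + 3): x^2 - 9

x^2 - 9


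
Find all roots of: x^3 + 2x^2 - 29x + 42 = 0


Let p(x) = x^3 + 2x^2 - 29x + 42. By the rational root theorem (leading coefficient 1), any rational root is an integer divisor of 42: try ±1, ±2, ... in turn.
Test x = 1: value = 16 ≠ 0.
Test x = -1: value = 72 ≠ 0.
Test x = 2: value = 0 ✓, so (x - 2) is a factor.
Synthetic division by (x - 2): bring down 1; 1(2) + 2 = 4; 4(2) - 29 = -21; (-21)(2) + 42 = 0 → quotient x^2 + 4x - 21, remainder 0.
Solve the quadratic x^2 + 4x - 21 = 0: discriminant = 4^2 - 4(1)(-21) = 16 + 84 = 100.
sqrt(100) = 10, so x = (-4 ± 10)/2: x = 3 or x = -7.
Collecting all roots found:

x = -7, x = 2, x = 3


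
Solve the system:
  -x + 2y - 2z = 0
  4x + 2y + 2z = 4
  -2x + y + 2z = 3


Using Cramer's rule. Expand each determinant along the first row.
D  = (-1)*[2*2 - 2*1] - 2*[4*2 - 2*(-2)] + (-2)*[4*1 - 2*(-2)]
  = (-1)*(2) - 2*(12) + (-2)*(8) = -42
Dx = 0*[2*2 - 2*1] - 2*[4*2 - 2*3] + (-2)*[4*1 - 2*3]
  = 0*(2) - 2*(2) + (-2)*(-2) = 0
Dy = (-1)*[4*2 - 2*3] - 0*[4*2 - 2*(-2)] + (-2)*[4*3 - 4*(-2)]
  = (-1)*(2) - 0*(12) + (-2)*(20) = -42
Dz = (-1)*[2*3 - 4*1] - 2*[4*3 - 4*(-2)] + 0*[4*1 - 2*(-2)]
  = (-1)*(2) - 2*(20) + 0*(8) = -42
x = Dx/D = 0/-42 = 0, y = Dy/D = -42/-42 = 1, z = Dz/D = -42/-42 = 1
Check eq1: (-1)(0) + (2)(1) + (-2)(1) = 0 = 0 ✓
Check eq2: (4)(0) + (2)(1) + (2)(1) = 4 = 4 ✓
Check eq3: (-2)(0) + (1)(1) + (2)(1) = 3 = 3 ✓

x = 0, y = 1, z = 1


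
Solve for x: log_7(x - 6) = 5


Convert to exponential form: x - 6 = 7^5 = 16807
x = 16807 + 6 = 16813
Check: log_7(16813 - 6) = log_7(16807) = log_7(16807) = 5 ✓

x = 16813


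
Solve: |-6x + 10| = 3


An absolute value equation |expr| = 3 gives two cases:
Case 1: -6x + 10 = 3
  -6x = -7, so x = 7/6
Case 2: -6x + 10 = -3
  -6x = -13, so x = 13/6

x = 7/6, x = 13/6


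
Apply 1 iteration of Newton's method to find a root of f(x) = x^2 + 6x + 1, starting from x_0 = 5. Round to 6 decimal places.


Newton's method: x_(n+1) = x_n - f(x_n)/f'(x_n)
f(x) = x^2 + 6x + 1
f'(x) = 2x + 6

Iteration 1:
  f(5.000000) = 56.000000
  f'(5.000000) = 16.000000
  x_1 = 5.000000 - (56.000000)/(16.000000) = 1.500000

x_1 = 1.500000


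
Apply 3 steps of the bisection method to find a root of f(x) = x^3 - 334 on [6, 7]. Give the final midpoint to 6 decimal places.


f(x) = x^3 - 334
f(6) = -118 < 0
f(7) = 9 > 0

Step 1: midpoint = (6.000000 + 7.000000)/2 = 6.500000
  f(6.500000) = -59.375000
  f(mid) < 0, so root is in [6.500000, 7.000000]

Step 2: midpoint = (6.500000 + 7.000000)/2 = 6.750000
  f(6.750000) = -26.453125
  f(mid) < 0, so root is in [6.750000, 7.000000]

Step 3: midpoint = (6.750000 + 7.000000)/2 = 6.875000
  f(6.875000) = -9.048828
  f(mid) < 0, so root is in [6.875000, 7.000000]

midpoint = 6.875000


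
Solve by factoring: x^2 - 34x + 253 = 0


We need two numbers that multiply to 253 and add to -34.
Those numbers are -23 and -11 (since (-23) * (-11) = 253 and (-23) + (-11) = -34).
So x^2 - 34x + 253 = (x - 23)(x - 11) = 0
Setting each factor to zero: x = 23 or x = 11

x = 11, x = 23


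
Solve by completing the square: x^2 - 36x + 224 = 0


Start: x^2 - 36x + 224 = 0
Move constant: x^2 - 36x = -224
Half of -36 is -18, squared is 324
Add 324 to both sides: x^2 - 36x + 324 = 100
(x - 18)^2 = 100
x - 18 = ±10
x = 18 + 10 = 28 or x = 18 - 10 = 8

x = 8, x = 28


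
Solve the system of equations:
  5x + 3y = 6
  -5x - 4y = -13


Using Cramer's rule:
Determinant D = (5)(-4) - (-5)(3) = -20 + 15 = -5
Dx = (6)(-4) - (-13)(3) = -24 + 39 = 15
Dy = (5)(-13) - (-5)(6) = -65 + 30 = -35
x = Dx/D = 15/-5 = -3
y = Dy/D = -35/-5 = 7

x = -3, y = 7


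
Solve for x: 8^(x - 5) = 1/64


Express both sides with the same base.
1/64 = 8^(-2)
Since the bases match, equate exponents: x - 5 = -2
So x = -2 - (-5) = 3

x = 3


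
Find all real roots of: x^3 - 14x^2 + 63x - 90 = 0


Let p(x) = x^3 - 14x^2 + 63x - 90. By the rational root theorem (leading coefficient 1), any rational root is an integer divisor of 90: try ±1, ±2, ... in turn.
Test x = 1: value = -40 ≠ 0.
Test x = -1: value = -168 ≠ 0.
Test x = 2: value = -12 ≠ 0.
Test x = -2: value = -280 ≠ 0.
Test x = 3: value = 0 ✓, so (x - 3) is a factor.
Synthetic division by (x - 3): bring down 1; 1(3) - 14 = -11; (-11)(3) + 63 = 30; 30(3) - 90 = 0 → quotient x^2 - 11x + 30, remainder 0.
Solve the quadratic x^2 - 11x + 30 = 0: discriminant = (-11)^2 - 4(1)(30) = 121 - 120 = 1.
sqrt(1) = 1, so x = (11 ± 1)/2: x = 6 or x = 5.

x = 3, x = 5, x = 6


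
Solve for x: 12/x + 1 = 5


Subtract 1 from both sides: 12/x = 4
Multiply both sides by x: 12 = 4 * x
Divide by 4: x = 3

x = 3


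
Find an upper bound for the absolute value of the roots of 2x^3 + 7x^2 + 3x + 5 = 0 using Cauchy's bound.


Cauchy's bound: all roots r satisfy |r| <= 1 + max(|a_i/a_n|) for i = 0,...,n-1
where a_n is the leading coefficient.

Coefficients: [2, 7, 3, 5]
Leading coefficient a_n = 2
Ratios |a_i/a_n|: 7/2, 3/2, 5/2
Maximum ratio: 7/2
Cauchy's bound: |r| <= 1 + 7/2 = 9/2

Upper bound = 9/2


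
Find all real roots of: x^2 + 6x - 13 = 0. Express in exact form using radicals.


Using the quadratic formula: x = (-b ± sqrt(b^2 - 4ac)) / (2a)
Here a = 1, b = 6, c = -13
Discriminant = b^2 - 4ac = 6^2 - 4(1)(-13) = 36 + 52 = 88
Since discriminant = 88 > 0, there are two real roots.
x = (-6 ± 2*sqrt(22)) / 2
Simplifying: x = -3 ± sqrt(22)
Numerically: x ≈ 1.6904 or x ≈ -7.6904

x = -3 + sqrt(22) or x = -3 - sqrt(22)


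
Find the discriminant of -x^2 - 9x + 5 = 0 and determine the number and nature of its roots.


For ax^2 + bx + c = 0, discriminant D = b^2 - 4ac
Here a = -1, b = -9, c = 5
D = (-9)^2 - 4(-1)(5) = 81 + 20 = 101

D = 101 > 0 but not a perfect square
The equation has 2 distinct real irrational roots.

Discriminant = 101, 2 distinct real irrational roots
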